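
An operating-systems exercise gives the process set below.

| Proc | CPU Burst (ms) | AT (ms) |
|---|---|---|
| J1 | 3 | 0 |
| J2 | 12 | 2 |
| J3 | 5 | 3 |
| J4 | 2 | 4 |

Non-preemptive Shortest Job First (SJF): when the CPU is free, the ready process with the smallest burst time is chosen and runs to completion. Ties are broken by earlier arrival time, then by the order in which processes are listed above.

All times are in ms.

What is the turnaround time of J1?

Schedule: | J1 0-3 | J3 3-8 | J4 8-10 | J2 10-22 |
Completion: J1=3  J2=22  J3=8  J4=10
Turnaround (C−A): J1=3  J2=20  J3=5  J4=6
Turnaround(J1) = completion − arrival = 3 − 0 = 3

3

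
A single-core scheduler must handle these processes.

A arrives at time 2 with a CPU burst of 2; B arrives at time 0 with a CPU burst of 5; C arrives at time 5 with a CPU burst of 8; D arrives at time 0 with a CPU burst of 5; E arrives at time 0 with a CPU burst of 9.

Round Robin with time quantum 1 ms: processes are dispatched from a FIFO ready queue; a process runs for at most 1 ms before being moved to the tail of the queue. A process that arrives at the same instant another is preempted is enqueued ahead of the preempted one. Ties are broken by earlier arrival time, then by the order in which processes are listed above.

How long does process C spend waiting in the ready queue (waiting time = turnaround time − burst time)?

Schedule: | B 0-1 | D 1-2 | E 2-3 | B 3-4 | A 4-5 | D 5-6 | E 6-7 | B 7-8 | C 8-9 | A 9-10 | D 10-11 | E 11-12 | B 12-13 | C 13-14 | D 14-15 | E 15-16 | B 16-17 | C 17-18 | D 18-19 | E 19-20 | C 20-21 | E 21-22 | C 22-23 | E 23-24 | C 24-25 | E 25-26 | C 26-27 | E 27-28 | C 28-29 |
Completion: A=10  B=17  C=29  D=19  E=28
Waiting(C) = turnaround − burst = 24 − 8 = 16

16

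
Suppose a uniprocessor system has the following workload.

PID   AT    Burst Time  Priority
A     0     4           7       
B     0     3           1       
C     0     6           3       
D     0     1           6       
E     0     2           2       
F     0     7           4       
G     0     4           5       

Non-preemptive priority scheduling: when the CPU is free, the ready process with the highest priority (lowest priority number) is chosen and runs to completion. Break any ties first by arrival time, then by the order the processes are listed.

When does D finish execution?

Gantt: | B 0-3 | E 3-5 | C 5-11 | F 11-18 | G 18-22 | D 22-23 | A 23-27 |
Completion: A=27  B=3  C=11  D=23  E=5  F=18  G=22
Turnaround (C−A): A=27  B=3  C=11  D=23  E=5  F=18  G=22

23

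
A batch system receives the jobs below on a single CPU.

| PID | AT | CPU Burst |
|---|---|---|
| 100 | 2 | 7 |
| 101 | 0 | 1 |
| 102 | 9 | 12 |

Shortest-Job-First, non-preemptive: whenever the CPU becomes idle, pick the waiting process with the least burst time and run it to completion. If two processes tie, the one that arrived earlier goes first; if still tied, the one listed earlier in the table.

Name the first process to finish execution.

101

Timeline: | 101 0-1 | idle 1-2 | 100 2-9 | 102 9-21 |
Completion: 100=9  101=1  102=21
Finish order: 101 → 100 → 102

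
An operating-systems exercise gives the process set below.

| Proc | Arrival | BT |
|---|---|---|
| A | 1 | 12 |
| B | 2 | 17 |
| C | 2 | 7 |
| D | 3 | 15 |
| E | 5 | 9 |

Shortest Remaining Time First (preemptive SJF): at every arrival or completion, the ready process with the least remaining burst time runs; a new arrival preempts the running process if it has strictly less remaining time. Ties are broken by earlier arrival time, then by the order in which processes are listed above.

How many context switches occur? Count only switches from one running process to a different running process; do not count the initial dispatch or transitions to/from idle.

Schedule: | idle 0-1 | A 1-2 | C 2-9 | E 9-18 | A 18-29 | D 29-44 | B 44-61 |
Completion: A=29  B=61  C=9  D=44  E=18

5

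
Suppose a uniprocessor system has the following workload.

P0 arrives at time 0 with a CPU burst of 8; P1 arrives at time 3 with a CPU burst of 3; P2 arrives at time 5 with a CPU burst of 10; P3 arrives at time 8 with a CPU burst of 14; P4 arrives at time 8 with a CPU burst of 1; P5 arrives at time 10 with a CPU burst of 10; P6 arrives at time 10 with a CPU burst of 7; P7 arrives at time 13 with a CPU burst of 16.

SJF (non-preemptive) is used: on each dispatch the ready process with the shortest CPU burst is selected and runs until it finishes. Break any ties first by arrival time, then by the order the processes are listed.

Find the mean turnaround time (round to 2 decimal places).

Gantt: | P0 0-8 | P4 8-9 | P1 9-12 | P6 12-19 | P2 19-29 | P5 29-39 | P3 39-53 | P7 53-69 |
Completion: P0=8  P1=12  P2=29  P3=53  P4=9  P5=39  P6=19  P7=69
Turnaround times: P0=8, P1=9, P2=24, P3=45, P4=1, P5=29, P6=9, P7=56
Average turnaround = (8+9+24+45+1+29+9+56) / 8 = 181/8 = 22.63

22.63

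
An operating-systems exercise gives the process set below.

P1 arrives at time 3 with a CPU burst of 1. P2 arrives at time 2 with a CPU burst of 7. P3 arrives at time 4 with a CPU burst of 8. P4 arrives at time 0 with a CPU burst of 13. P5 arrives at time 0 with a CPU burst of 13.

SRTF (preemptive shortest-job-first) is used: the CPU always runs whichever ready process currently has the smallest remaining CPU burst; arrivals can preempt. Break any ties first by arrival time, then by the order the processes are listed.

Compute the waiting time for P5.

Schedule: | P4 0-2 | P2 2-3 | P1 3-4 | P2 4-10 | P3 10-18 | P4 18-29 | P5 29-42 |
Completion: P1=4  P2=10  P3=18  P4=29  P5=42
Turnaround (C−A): P1=1  P2=8  P3=14  P4=29  P5=42
Waiting(P5) = turnaround − burst = 42 − 13 = 29

29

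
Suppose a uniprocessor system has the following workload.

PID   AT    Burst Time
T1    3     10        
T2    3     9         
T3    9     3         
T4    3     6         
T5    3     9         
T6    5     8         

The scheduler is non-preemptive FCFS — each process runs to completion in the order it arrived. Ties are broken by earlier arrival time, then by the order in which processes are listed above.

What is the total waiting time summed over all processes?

Timeline: | idle 0-3 | T1 3-13 | T2 13-22 | T4 22-28 | T5 28-37 | T6 37-45 | T3 45-48 |
Completion: T1=13  T2=22  T3=48  T4=28  T5=37  T6=45
Turnaround (C−A): T1=10  T2=19  T3=39  T4=25  T5=34  T6=40
Waiting = turnaround − burst: T1=0, T2=10, T3=36, T4=19, T5=25, T6=32
Total waiting = 0 + 10 + 36 + 19 + 25 + 32 = 122

122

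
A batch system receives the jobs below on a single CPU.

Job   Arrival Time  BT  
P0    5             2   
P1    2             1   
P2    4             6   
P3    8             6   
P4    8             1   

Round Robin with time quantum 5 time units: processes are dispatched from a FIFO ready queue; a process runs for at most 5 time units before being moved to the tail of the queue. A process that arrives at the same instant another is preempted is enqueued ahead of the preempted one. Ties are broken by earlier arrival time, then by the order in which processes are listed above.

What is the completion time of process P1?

3

Schedule: | idle 0-2 | P1 2-3 | idle 3-4 | P2 4-9 | P0 9-11 | P3 11-16 | P4 16-17 | P2 17-18 | P3 18-19 |
Completion: P0=11  P1=3  P2=18  P3=19  P4=17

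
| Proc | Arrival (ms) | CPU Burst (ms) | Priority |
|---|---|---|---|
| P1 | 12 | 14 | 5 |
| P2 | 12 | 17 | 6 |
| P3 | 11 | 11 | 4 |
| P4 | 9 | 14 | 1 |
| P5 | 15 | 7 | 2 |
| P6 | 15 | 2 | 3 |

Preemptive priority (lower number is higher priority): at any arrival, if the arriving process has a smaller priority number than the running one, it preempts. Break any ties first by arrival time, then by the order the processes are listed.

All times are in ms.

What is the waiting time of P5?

8

Timeline: | idle 0-9 | P4 9-23 | P5 23-30 | P6 30-32 | P3 32-43 | P1 43-57 | P2 57-74 |
Completion: P1=57  P2=74  P3=43  P4=23  P5=30  P6=32
Waiting(P5) = turnaround − burst = 15 − 7 = 8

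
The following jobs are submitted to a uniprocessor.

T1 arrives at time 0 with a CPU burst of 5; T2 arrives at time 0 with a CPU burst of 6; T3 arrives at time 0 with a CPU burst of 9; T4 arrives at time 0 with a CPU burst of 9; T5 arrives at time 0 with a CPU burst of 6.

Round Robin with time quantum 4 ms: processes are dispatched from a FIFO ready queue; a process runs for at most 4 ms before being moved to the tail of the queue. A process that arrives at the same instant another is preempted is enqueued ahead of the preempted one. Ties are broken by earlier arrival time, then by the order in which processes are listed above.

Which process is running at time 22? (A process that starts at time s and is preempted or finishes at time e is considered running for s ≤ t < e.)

Gantt: | T1 0-4 | T2 4-8 | T3 8-12 | T4 12-16 | T5 16-20 | T1 20-21 | T2 21-23 | T3 23-27 | T4 27-31 | T5 31-33 | T3 33-34 | T4 34-35 |
Completion: T1=21  T2=23  T3=34  T4=35  T5=33

T2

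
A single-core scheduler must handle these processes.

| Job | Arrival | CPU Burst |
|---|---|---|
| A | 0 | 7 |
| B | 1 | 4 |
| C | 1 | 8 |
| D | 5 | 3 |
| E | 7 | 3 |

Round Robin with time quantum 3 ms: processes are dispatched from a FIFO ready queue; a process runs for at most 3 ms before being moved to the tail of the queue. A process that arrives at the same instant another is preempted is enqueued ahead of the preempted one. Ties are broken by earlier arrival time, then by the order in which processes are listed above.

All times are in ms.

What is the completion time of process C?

25

Gantt: | A 0-3 | B 3-6 | C 6-9 | A 9-12 | D 12-15 | B 15-16 | E 16-19 | C 19-22 | A 22-23 | C 23-25 |
Completion: A=23  B=16  C=25  D=15  E=19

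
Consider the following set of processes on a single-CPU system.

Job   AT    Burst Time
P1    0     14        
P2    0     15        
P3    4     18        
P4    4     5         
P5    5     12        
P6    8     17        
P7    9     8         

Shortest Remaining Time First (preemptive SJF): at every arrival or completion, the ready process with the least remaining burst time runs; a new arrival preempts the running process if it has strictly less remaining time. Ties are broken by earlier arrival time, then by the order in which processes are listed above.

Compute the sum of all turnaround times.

Gantt: | P1 0-4 | P4 4-9 | P7 9-17 | P1 17-27 | P5 27-39 | P2 39-54 | P6 54-71 | P3 71-89 |
Completion: P1=27  P2=54  P3=89  P4=9  P5=39  P6=71  P7=17
Turnaround (C−A): P1=27  P2=54  P3=85  P4=5  P5=34  P6=63  P7=8
Turnaround = completion − arrival: P1=27, P2=54, P3=85, P4=5, P5=34, P6=63, P7=8
Total turnaround = 27 + 54 + 85 + 5 + 34 + 63 + 8 = 276

276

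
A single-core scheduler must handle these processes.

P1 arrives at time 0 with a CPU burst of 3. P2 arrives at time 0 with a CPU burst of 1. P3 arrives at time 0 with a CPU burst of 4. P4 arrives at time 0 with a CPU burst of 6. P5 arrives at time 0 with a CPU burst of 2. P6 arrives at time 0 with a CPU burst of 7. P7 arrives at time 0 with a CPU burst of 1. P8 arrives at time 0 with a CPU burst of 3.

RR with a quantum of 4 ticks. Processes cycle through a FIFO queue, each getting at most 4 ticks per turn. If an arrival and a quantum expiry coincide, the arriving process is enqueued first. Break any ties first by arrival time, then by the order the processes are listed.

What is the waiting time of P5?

Timeline: | P1 0-3 | P2 3-4 | P3 4-8 | P4 8-12 | P5 12-14 | P6 14-18 | P7 18-19 | P8 19-22 | P4 22-24 | P6 24-27 |
Completion: P1=3  P2=4  P3=8  P4=24  P5=14  P6=27  P7=19  P8=22
Turnaround (C−A): P1=3  P2=4  P3=8  P4=24  P5=14  P6=27  P7=19  P8=22
Waiting(P5) = turnaround − burst = 14 − 2 = 12

12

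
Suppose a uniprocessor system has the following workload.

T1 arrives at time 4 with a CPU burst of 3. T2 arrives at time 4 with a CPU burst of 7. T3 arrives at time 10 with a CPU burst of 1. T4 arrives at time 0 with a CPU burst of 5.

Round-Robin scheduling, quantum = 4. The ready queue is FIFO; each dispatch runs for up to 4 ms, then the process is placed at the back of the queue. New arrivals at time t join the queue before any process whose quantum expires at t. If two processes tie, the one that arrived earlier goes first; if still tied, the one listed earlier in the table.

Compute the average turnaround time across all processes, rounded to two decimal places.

7.50

Timeline: | T4 0-4 | T1 4-7 | T2 7-11 | T4 11-12 | T3 12-13 | T2 13-16 |
Completion: T1=7  T2=16  T3=13  T4=12
Turnaround times: T1=3, T2=12, T3=3, T4=12
Average turnaround = (3+12+3+12) / 4 = 30/4 = 7.50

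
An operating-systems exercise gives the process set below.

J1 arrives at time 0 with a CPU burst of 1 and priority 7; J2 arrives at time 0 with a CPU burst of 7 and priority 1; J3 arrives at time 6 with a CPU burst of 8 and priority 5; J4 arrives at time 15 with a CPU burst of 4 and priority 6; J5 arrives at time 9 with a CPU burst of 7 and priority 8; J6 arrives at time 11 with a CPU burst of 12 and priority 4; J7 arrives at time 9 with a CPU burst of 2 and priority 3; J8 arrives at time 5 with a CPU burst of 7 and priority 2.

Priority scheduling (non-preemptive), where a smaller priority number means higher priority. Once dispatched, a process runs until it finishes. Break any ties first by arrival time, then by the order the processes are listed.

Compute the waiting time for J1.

Timeline: | J2 0-7 | J8 7-14 | J7 14-16 | J6 16-28 | J3 28-36 | J4 36-40 | J1 40-41 | J5 41-48 |
Completion: J1=41  J2=7  J3=36  J4=40  J5=48  J6=28  J7=16  J8=14
Waiting(J1) = turnaround − burst = 41 − 1 = 40

40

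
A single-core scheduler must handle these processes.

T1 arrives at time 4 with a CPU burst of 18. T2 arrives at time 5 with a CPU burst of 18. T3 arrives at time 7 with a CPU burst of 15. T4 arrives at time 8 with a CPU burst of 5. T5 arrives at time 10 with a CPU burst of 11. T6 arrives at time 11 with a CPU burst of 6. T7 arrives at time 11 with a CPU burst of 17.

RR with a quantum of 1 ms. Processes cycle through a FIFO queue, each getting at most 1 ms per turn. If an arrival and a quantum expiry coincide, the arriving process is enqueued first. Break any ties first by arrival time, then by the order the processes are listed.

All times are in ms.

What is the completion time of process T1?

Gantt: | idle 0-4 | T1 4-5 | T2 5-6 | T1 6-7 | T2 7-8 | T3 8-9 | T1 9-10 | T4 10-11 | T2 11-12 | T3 12-13 | T5 13-14 | T1 14-15 | T6 15-16 | T7 16-17 | T4 17-18 | T2 18-19 | T3 19-20 | T5 20-21 | T1 21-22 | T6 22-23 | T7 23-24 | T4 24-25 | T2 25-26 | T3 26-27 | T5 27-28 | T1 28-29 | T6 29-30 | T7 30-31 | T4 31-32 | T2 32-33 | T3 33-34 | T5 34-35 | T1 35-36 | T6 36-37 | T7 37-38 | T4 38-39 | T2 39-40 | T3 40-41 | T5 41-42 | T1 42-43 | T6 43-44 | T7 44-45 | T2 45-46 | T3 46-47 | T5 47-48 | T1 48-49 | T6 49-50 | T7 50-51 | T2 51-52 | T3 52-53 | T5 53-54 | T1 54-55 | T7 55-56 | T2 56-57 | T3 57-58 | T5 58-59 | T1 59-60 | T7 60-61 | T2 61-62 | T3 62-63 | T5 63-64 | T1 64-65 | T7 65-66 | T2 66-67 | T3 67-68 | T5 68-69 | T1 69-70 | T7 70-71 | T2 71-72 | T3 72-73 | T5 73-74 | T1 74-75 | T7 75-76 | T2 76-77 | T3 77-78 | T1 78-79 | T7 79-80 | T2 80-81 | T3 81-82 | T1 82-83 | T7 83-84 | T2 84-85 | T3 85-86 | T1 86-87 | T7 87-88 | T2 88-89 | T1 89-90 | T7 90-91 | T2 91-92 | T7 92-94 |
Completion: T1=90  T2=92  T3=86  T4=39  T5=74  T6=50  T7=94
Turnaround (C−A): T1=86  T2=87  T3=79  T4=31  T5=64  T6=39  T7=83

90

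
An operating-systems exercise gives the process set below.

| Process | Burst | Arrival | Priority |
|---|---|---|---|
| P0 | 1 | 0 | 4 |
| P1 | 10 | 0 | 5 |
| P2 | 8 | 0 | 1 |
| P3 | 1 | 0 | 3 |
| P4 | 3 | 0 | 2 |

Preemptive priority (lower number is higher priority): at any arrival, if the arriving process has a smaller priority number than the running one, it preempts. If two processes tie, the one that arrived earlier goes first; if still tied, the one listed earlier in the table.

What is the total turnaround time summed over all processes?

67

Gantt: | P2 0-8 | P4 8-11 | P3 11-12 | P0 12-13 | P1 13-23 |
Completion: P0=13  P1=23  P2=8  P3=12  P4=11
Turnaround = completion − arrival: P0=13, P1=23, P2=8, P3=12, P4=11
Total turnaround = 13 + 23 + 8 + 12 + 11 = 67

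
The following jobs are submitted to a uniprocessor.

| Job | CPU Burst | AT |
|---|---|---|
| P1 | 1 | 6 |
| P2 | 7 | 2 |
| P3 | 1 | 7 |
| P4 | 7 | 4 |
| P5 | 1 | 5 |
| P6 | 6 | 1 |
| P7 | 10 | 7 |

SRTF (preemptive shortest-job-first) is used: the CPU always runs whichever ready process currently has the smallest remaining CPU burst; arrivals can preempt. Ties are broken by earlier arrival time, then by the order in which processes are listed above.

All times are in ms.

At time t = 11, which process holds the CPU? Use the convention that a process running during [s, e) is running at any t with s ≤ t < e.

Schedule: | idle 0-1 | P6 1-5 | P5 5-6 | P1 6-7 | P3 7-8 | P6 8-10 | P2 10-17 | P4 17-24 | P7 24-34 |
Completion: P1=7  P2=17  P3=8  P4=24  P5=6  P6=10  P7=34

P2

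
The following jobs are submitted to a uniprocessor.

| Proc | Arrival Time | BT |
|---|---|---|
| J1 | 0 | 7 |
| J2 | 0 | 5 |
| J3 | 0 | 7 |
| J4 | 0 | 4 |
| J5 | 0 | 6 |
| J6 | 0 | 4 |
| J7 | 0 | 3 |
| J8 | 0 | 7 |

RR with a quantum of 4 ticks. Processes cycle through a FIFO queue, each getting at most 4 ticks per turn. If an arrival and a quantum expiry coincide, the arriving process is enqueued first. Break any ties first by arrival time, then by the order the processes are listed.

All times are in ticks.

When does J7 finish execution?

Timeline: | J1 0-4 | J2 4-8 | J3 8-12 | J4 12-16 | J5 16-20 | J6 20-24 | J7 24-27 | J8 27-31 | J1 31-34 | J2 34-35 | J3 35-38 | J5 38-40 | J8 40-43 |
Completion: J1=34  J2=35  J3=38  J4=16  J5=40  J6=24  J7=27  J8=43

27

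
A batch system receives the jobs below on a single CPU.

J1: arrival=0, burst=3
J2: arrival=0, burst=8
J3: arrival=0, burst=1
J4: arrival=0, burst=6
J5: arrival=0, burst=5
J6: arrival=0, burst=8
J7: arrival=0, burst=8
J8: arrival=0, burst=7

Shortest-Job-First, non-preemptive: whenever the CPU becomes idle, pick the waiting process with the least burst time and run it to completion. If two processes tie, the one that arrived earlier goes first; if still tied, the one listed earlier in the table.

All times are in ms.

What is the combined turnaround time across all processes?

Timeline: | J3 0-1 | J1 1-4 | J5 4-9 | J4 9-15 | J8 15-22 | J2 22-30 | J6 30-38 | J7 38-46 |
Completion: J1=4  J2=30  J3=1  J4=15  J5=9  J6=38  J7=46  J8=22
Turnaround (C−A): J1=4  J2=30  J3=1  J4=15  J5=9  J6=38  J7=46  J8=22
Turnaround = completion − arrival: J1=4, J2=30, J3=1, J4=15, J5=9, J6=38, J7=46, J8=22
Total turnaround = 4 + 30 + 1 + 15 + 9 + 38 + 46 + 22 = 165

165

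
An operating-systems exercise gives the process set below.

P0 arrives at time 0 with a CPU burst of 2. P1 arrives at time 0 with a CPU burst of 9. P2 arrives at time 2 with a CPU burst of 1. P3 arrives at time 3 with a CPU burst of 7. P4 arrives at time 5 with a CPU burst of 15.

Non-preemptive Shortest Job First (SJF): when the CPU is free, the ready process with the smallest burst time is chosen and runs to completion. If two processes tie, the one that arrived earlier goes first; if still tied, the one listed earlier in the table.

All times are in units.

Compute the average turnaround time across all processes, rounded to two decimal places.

11.60

Gantt: | P0 0-2 | P2 2-3 | P3 3-10 | P1 10-19 | P4 19-34 |
Completion: P0=2  P1=19  P2=3  P3=10  P4=34
Turnaround (C−A): P0=2  P1=19  P2=1  P3=7  P4=29
Turnaround times: P0=2, P1=19, P2=1, P3=7, P4=29
Average turnaround = (2+19+1+7+29) / 5 = 58/5 = 11.60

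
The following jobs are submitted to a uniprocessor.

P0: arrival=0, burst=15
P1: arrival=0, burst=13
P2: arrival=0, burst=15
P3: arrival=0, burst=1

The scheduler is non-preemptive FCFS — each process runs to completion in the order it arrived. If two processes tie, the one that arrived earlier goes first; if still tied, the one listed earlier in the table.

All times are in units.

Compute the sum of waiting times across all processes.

86

Gantt: | P0 0-15 | P1 15-28 | P2 28-43 | P3 43-44 |
Completion: P0=15  P1=28  P2=43  P3=44
Turnaround (C−A): P0=15  P1=28  P2=43  P3=44
Waiting = turnaround − burst: P0=0, P1=15, P2=28, P3=43
Total waiting = 0 + 15 + 28 + 43 = 86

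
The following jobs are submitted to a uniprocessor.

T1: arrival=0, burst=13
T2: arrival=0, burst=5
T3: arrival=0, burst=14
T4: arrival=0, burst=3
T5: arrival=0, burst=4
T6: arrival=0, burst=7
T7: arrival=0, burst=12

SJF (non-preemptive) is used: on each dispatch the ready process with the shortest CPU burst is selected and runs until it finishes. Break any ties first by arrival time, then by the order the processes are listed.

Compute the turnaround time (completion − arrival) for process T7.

31

Schedule: | T4 0-3 | T5 3-7 | T2 7-12 | T6 12-19 | T7 19-31 | T1 31-44 | T3 44-58 |
Completion: T1=44  T2=12  T3=58  T4=3  T5=7  T6=19  T7=31
Turnaround (C−A): T1=44  T2=12  T3=58  T4=3  T5=7  T6=19  T7=31
Turnaround(T7) = completion − arrival = 31 − 0 = 31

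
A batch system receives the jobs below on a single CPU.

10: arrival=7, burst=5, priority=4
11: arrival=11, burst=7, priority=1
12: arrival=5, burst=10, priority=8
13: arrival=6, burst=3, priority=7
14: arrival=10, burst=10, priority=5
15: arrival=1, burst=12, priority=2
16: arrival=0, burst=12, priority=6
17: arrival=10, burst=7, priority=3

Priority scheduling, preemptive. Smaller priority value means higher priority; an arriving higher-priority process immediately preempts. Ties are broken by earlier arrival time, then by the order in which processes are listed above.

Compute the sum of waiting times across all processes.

Schedule: | 16 0-1 | 15 1-11 | 11 11-18 | 15 18-20 | 17 20-27 | 10 27-32 | 14 32-42 | 16 42-53 | 13 53-56 | 12 56-66 |
Completion: 10=32  11=18  12=66  13=56  14=42  15=20  16=53  17=27
Waiting = turnaround − burst: 10=20, 11=0, 12=51, 13=47, 14=22, 15=7, 16=41, 17=10
Total waiting = 20 + 0 + 51 + 47 + 22 + 7 + 41 + 10 = 198

198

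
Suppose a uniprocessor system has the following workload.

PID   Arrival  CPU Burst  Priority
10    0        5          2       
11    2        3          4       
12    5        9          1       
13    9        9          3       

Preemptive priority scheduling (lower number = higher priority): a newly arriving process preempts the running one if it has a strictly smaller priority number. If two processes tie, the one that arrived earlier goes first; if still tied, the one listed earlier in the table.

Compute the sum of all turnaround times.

Gantt: | 10 0-5 | 12 5-14 | 13 14-23 | 11 23-26 |
Completion: 10=5  11=26  12=14  13=23
Turnaround = completion − arrival: 10=5, 11=24, 12=9, 13=14
Total turnaround = 5 + 24 + 9 + 14 = 52

52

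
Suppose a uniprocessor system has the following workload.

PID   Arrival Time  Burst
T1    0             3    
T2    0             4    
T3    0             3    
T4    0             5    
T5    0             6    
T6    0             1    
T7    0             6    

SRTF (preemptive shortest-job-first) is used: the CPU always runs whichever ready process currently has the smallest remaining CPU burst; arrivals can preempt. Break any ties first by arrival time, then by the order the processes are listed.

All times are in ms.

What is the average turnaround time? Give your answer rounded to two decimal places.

Gantt: | T6 0-1 | T1 1-4 | T3 4-7 | T2 7-11 | T4 11-16 | T5 16-22 | T7 22-28 |
Completion: T1=4  T2=11  T3=7  T4=16  T5=22  T6=1  T7=28
Turnaround (C−A): T1=4  T2=11  T3=7  T4=16  T5=22  T6=1  T7=28
Turnaround times: T1=4, T2=11, T3=7, T4=16, T5=22, T6=1, T7=28
Average turnaround = (4+11+7+16+22+1+28) / 7 = 89/7 = 12.71

12.71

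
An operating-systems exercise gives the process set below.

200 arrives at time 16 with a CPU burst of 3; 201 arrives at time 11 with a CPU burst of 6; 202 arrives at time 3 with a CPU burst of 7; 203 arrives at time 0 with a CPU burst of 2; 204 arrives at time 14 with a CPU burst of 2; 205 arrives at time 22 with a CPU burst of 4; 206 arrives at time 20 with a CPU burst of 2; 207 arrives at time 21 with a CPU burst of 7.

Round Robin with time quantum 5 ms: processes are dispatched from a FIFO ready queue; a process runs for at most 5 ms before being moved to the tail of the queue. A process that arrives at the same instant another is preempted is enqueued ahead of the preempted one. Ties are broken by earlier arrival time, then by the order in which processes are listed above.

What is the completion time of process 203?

2

Timeline: | 203 0-2 | idle 2-3 | 202 3-10 | idle 10-11 | 201 11-16 | 204 16-18 | 200 18-21 | 201 21-22 | 206 22-24 | 207 24-29 | 205 29-33 | 207 33-35 |
Completion: 200=21  201=22  202=10  203=2  204=18  205=33  206=24  207=35
Turnaround (C−A): 200=5  201=11  202=7  203=2  204=4  205=11  206=4  207=14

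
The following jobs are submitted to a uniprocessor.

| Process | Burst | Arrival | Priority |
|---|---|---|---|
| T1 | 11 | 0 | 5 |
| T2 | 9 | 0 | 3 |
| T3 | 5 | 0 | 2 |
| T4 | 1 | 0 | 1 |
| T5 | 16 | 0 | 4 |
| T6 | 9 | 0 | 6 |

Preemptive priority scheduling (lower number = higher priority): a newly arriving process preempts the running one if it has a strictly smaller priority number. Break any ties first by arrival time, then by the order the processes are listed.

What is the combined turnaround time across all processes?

Gantt: | T4 0-1 | T3 1-6 | T2 6-15 | T5 15-31 | T1 31-42 | T6 42-51 |
Completion: T1=42  T2=15  T3=6  T4=1  T5=31  T6=51
Turnaround (C−A): T1=42  T2=15  T3=6  T4=1  T5=31  T6=51
Turnaround = completion − arrival: T1=42, T2=15, T3=6, T4=1, T5=31, T6=51
Total turnaround = 42 + 15 + 6 + 1 + 31 + 51 = 146

146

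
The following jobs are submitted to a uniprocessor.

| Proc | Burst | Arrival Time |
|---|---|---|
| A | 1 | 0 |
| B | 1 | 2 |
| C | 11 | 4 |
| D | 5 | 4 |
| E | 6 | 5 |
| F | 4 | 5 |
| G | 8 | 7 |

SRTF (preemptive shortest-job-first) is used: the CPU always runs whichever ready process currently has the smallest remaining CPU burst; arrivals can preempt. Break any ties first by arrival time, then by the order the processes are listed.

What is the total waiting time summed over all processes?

47

Gantt: | A 0-1 | idle 1-2 | B 2-3 | idle 3-4 | D 4-9 | F 9-13 | E 13-19 | G 19-27 | C 27-38 |
Completion: A=1  B=3  C=38  D=9  E=19  F=13  G=27
Turnaround (C−A): A=1  B=1  C=34  D=5  E=14  F=8  G=20
Waiting = turnaround − burst: A=0, B=0, C=23, D=0, E=8, F=4, G=12
Total waiting = 0 + 0 + 23 + 0 + 8 + 4 + 12 = 47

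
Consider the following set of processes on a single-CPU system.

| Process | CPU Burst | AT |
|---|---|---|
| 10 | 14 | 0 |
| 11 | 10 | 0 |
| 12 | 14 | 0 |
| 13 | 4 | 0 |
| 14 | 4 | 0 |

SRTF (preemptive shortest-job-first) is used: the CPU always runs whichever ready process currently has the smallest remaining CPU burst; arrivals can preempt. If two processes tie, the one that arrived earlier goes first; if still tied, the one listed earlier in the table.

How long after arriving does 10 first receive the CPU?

18

Timeline: | 13 0-4 | 14 4-8 | 11 8-18 | 10 18-32 | 12 32-46 |
Completion: 10=32  11=18  12=46  13=4  14=8
Turnaround (C−A): 10=32  11=18  12=46  13=4  14=8
Response(10) = first start − arrival = 18 − 0 = 18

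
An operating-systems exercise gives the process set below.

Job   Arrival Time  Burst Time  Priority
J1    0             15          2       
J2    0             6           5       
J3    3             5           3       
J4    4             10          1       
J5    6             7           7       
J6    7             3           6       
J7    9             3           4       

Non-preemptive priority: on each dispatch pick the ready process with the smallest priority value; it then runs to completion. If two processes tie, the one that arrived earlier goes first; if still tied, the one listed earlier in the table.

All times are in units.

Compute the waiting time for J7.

Gantt: | J1 0-15 | J4 15-25 | J3 25-30 | J7 30-33 | J2 33-39 | J6 39-42 | J5 42-49 |
Completion: J1=15  J2=39  J3=30  J4=25  J5=49  J6=42  J7=33
Waiting(J7) = turnaround − burst = 24 − 3 = 21

21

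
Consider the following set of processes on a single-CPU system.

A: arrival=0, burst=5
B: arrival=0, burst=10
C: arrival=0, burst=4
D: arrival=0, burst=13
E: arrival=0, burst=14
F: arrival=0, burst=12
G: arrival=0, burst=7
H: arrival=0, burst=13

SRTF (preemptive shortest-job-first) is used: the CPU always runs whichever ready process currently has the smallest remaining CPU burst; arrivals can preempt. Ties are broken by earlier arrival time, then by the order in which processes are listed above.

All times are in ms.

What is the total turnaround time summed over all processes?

286

Gantt: | C 0-4 | A 4-9 | G 9-16 | B 16-26 | F 26-38 | D 38-51 | H 51-64 | E 64-78 |
Completion: A=9  B=26  C=4  D=51  E=78  F=38  G=16  H=64
Turnaround (C−A): A=9  B=26  C=4  D=51  E=78  F=38  G=16  H=64
Turnaround = completion − arrival: A=9, B=26, C=4, D=51, E=78, F=38, G=16, H=64
Total turnaround = 9 + 26 + 4 + 51 + 78 + 38 + 16 + 64 = 286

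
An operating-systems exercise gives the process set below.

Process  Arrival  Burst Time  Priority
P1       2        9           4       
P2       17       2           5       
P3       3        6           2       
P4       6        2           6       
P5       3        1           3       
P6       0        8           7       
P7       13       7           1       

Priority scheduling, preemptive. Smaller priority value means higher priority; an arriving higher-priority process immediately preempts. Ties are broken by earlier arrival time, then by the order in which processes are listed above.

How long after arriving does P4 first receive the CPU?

21

Timeline: | P6 0-2 | P1 2-3 | P3 3-9 | P5 9-10 | P1 10-13 | P7 13-20 | P1 20-25 | P2 25-27 | P4 27-29 | P6 29-35 |
Completion: P1=25  P2=27  P3=9  P4=29  P5=10  P6=35  P7=20
Response(P4) = first start − arrival = 27 − 6 = 21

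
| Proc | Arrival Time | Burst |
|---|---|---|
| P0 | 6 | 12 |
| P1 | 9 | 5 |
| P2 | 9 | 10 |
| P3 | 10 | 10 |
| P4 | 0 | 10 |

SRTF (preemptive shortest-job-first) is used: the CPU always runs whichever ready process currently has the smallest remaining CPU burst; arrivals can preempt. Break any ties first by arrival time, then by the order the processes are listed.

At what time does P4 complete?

Gantt: | P4 0-10 | P1 10-15 | P2 15-25 | P3 25-35 | P0 35-47 |
Completion: P0=47  P1=15  P2=25  P3=35  P4=10
Turnaround (C−A): P0=41  P1=6  P2=16  P3=25  P4=10

10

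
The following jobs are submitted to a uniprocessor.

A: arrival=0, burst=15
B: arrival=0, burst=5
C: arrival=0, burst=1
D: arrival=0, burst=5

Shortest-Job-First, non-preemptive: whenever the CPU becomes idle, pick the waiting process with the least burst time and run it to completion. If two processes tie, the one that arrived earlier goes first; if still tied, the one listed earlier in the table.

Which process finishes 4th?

A

Gantt: | C 0-1 | B 1-6 | D 6-11 | A 11-26 |
Completion: A=26  B=6  C=1  D=11
Finish order: C → B → D → A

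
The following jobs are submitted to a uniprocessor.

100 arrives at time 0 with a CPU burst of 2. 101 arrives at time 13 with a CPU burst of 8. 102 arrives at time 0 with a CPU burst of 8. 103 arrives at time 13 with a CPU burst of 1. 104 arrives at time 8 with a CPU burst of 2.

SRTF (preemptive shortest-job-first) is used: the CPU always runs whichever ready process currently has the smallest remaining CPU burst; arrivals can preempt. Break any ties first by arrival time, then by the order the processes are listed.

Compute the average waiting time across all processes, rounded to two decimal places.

1.00

Schedule: | 100 0-2 | 102 2-10 | 104 10-12 | idle 12-13 | 103 13-14 | 101 14-22 |
Completion: 100=2  101=22  102=10  103=14  104=12
Turnaround (C−A): 100=2  101=9  102=10  103=1  104=4
Waiting times: 100=0, 101=1, 102=2, 103=0, 104=2
Average waiting = (0+1+2+0+2) / 5 = 5/5 = 1.00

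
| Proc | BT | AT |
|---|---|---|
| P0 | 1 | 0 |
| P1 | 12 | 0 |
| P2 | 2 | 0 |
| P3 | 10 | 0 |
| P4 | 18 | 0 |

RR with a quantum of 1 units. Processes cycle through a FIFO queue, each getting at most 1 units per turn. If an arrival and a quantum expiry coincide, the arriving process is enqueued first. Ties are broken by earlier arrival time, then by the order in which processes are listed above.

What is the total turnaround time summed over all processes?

119

Schedule: | P0 0-1 | P1 1-2 | P2 2-3 | P3 3-4 | P4 4-5 | P1 5-6 | P2 6-7 | P3 7-8 | P4 8-9 | P1 9-10 | P3 10-11 | P4 11-12 | P1 12-13 | P3 13-14 | P4 14-15 | P1 15-16 | P3 16-17 | P4 17-18 | P1 18-19 | P3 19-20 | P4 20-21 | P1 21-22 | P3 22-23 | P4 23-24 | P1 24-25 | P3 25-26 | P4 26-27 | P1 27-28 | P3 28-29 | P4 29-30 | P1 30-31 | P3 31-32 | P4 32-33 | P1 33-34 | P4 34-35 | P1 35-36 | P4 36-43 |
Completion: P0=1  P1=36  P2=7  P3=32  P4=43
Turnaround (C−A): P0=1  P1=36  P2=7  P3=32  P4=43
Turnaround = completion − arrival: P0=1, P1=36, P2=7, P3=32, P4=43
Total turnaround = 1 + 36 + 7 + 32 + 43 = 119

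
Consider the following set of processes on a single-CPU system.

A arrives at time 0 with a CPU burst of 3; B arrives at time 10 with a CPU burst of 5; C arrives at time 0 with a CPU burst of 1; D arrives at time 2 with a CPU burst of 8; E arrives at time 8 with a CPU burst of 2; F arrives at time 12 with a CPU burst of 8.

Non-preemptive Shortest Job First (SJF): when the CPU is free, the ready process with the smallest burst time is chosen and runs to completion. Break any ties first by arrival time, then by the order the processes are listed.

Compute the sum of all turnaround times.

Timeline: | C 0-1 | A 1-4 | D 4-12 | E 12-14 | B 14-19 | F 19-27 |
Completion: A=4  B=19  C=1  D=12  E=14  F=27
Turnaround (C−A): A=4  B=9  C=1  D=10  E=6  F=15
Turnaround = completion − arrival: A=4, B=9, C=1, D=10, E=6, F=15
Total turnaround = 4 + 9 + 1 + 10 + 6 + 15 = 45

45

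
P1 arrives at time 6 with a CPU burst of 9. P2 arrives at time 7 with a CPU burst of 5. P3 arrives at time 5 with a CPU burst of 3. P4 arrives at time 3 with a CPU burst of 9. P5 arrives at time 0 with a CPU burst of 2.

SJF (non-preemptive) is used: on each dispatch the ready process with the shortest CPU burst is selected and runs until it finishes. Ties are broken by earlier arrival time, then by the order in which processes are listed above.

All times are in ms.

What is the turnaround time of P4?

9

Schedule: | P5 0-2 | idle 2-3 | P4 3-12 | P3 12-15 | P2 15-20 | P1 20-29 |
Completion: P1=29  P2=20  P3=15  P4=12  P5=2
Turnaround (C−A): P1=23  P2=13  P3=10  P4=9  P5=2
Turnaround(P4) = completion − arrival = 12 − 3 = 9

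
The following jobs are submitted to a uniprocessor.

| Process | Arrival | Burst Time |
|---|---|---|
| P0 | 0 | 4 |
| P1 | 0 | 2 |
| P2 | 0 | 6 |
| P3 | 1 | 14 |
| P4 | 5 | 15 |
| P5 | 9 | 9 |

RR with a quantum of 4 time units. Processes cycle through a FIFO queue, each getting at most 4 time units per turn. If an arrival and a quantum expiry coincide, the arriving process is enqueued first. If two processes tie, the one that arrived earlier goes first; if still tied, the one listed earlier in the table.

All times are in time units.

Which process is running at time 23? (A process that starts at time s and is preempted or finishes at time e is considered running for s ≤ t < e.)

Gantt: | P0 0-4 | P1 4-6 | P2 6-10 | P3 10-14 | P4 14-18 | P5 18-22 | P2 22-24 | P3 24-28 | P4 28-32 | P5 32-36 | P3 36-40 | P4 40-44 | P5 44-45 | P3 45-47 | P4 47-50 |
Completion: P0=4  P1=6  P2=24  P3=47  P4=50  P5=45
Turnaround (C−A): P0=4  P1=6  P2=24  P3=46  P4=45  P5=36

P2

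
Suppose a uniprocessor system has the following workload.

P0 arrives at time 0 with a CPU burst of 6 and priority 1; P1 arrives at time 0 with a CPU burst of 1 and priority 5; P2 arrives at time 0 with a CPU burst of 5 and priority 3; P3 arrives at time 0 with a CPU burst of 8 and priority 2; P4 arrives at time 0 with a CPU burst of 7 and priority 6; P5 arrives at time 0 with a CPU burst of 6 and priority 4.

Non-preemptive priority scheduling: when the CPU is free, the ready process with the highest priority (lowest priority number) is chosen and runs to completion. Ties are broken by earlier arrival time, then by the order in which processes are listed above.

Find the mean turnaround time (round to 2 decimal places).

20.50

Schedule: | P0 0-6 | P3 6-14 | P2 14-19 | P5 19-25 | P1 25-26 | P4 26-33 |
Completion: P0=6  P1=26  P2=19  P3=14  P4=33  P5=25
Turnaround times: P0=6, P1=26, P2=19, P3=14, P4=33, P5=25
Average turnaround = (6+26+19+14+33+25) / 6 = 123/6 = 20.50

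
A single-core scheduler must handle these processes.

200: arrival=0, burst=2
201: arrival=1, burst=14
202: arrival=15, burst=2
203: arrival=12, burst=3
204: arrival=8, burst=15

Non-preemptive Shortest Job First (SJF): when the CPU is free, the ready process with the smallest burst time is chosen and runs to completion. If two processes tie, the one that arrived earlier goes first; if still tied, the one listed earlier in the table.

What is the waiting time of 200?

Gantt: | 200 0-2 | 201 2-16 | 202 16-18 | 203 18-21 | 204 21-36 |
Completion: 200=2  201=16  202=18  203=21  204=36
Turnaround (C−A): 200=2  201=15  202=3  203=9  204=28
Waiting(200) = turnaround − burst = 2 − 2 = 0

0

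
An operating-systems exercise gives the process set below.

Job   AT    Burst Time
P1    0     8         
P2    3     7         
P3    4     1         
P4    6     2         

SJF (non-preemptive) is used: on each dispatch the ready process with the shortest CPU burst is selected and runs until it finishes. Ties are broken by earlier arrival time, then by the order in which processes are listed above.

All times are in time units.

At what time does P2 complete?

Gantt: | P1 0-8 | P3 8-9 | P4 9-11 | P2 11-18 |
Completion: P1=8  P2=18  P3=9  P4=11
Turnaround (C−A): P1=8  P2=15  P3=5  P4=5

18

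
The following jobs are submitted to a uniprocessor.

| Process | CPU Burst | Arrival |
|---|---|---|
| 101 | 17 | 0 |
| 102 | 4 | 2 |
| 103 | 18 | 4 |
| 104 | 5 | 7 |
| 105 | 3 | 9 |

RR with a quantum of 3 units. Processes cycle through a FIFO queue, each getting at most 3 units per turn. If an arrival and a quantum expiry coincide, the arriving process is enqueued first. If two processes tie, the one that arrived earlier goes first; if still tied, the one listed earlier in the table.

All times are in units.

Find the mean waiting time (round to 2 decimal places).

15.60

Timeline: | 101 0-3 | 102 3-6 | 101 6-9 | 103 9-12 | 102 12-13 | 104 13-16 | 105 16-19 | 101 19-22 | 103 22-25 | 104 25-27 | 101 27-30 | 103 30-33 | 101 33-36 | 103 36-39 | 101 39-41 | 103 41-47 |
Completion: 101=41  102=13  103=47  104=27  105=19
Turnaround (C−A): 101=41  102=11  103=43  104=20  105=10
Waiting times: 101=24, 102=7, 103=25, 104=15, 105=7
Average waiting = (24+7+25+15+7) / 5 = 78/5 = 15.60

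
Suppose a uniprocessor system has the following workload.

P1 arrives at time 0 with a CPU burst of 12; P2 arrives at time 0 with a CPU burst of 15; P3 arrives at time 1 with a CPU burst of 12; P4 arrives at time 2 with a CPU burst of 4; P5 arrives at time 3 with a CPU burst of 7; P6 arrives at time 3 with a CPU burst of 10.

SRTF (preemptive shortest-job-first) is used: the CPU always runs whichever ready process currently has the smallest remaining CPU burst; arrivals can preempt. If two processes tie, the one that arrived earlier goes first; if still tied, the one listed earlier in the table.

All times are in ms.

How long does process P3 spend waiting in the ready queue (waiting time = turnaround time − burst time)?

32

Timeline: | P1 0-2 | P4 2-6 | P5 6-13 | P1 13-23 | P6 23-33 | P3 33-45 | P2 45-60 |
Completion: P1=23  P2=60  P3=45  P4=6  P5=13  P6=33
Waiting(P3) = turnaround − burst = 44 − 12 = 32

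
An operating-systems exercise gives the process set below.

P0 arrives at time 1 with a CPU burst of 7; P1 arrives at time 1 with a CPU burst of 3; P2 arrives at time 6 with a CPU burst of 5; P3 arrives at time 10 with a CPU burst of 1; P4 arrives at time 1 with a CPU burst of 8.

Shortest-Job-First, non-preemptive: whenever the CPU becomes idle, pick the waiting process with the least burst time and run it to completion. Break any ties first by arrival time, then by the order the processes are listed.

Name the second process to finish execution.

Gantt: | idle 0-1 | P1 1-4 | P0 4-11 | P3 11-12 | P2 12-17 | P4 17-25 |
Completion: P0=11  P1=4  P2=17  P3=12  P4=25
Finish order: P1 → P0 → P3 → P2 → P4

P0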